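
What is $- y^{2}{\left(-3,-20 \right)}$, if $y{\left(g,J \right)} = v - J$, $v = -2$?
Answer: $-324$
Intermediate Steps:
$y{\left(g,J \right)} = -2 - J$
$- y^{2}{\left(-3,-20 \right)} = - \left(-2 - -20\right)^{2} = - \left(-2 + 20\right)^{2} = - 18^{2} = \left(-1\right) 324 = -324$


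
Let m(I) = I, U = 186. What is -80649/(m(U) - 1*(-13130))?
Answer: -80649/13316 ≈ -6.0565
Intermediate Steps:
-80649/(m(U) - 1*(-13130)) = -80649/(186 - 1*(-13130)) = -80649/(186 + 13130) = -80649/13316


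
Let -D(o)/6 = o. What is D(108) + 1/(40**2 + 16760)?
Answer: -11897279/18360 ≈ -648.00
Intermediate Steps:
D(o) = -6*o
D(108) + 1/(40**2 + 16760) = -6*108 + 1/(40**2 + 16760) = -648 + 1/(1600 + 16760) = -648 + 1/18360 = -11897279/18360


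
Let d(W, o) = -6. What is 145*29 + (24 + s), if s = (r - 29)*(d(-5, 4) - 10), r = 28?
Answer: 4245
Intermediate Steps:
s = 16 (s = (28 - 29)*(-6 - 10) = -1*(-16) = 16)
145*29 + (24 + s) = 145*29 + (24 + 16) = 4205 + 40 = 4245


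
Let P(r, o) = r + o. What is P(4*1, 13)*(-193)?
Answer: -3281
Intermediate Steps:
P(r, o) = o + r
P(4*1, 13)*(-193) = (13 + 4*1)*(-193) = (13 + 4)*(-193) = 17*(-193) = -3281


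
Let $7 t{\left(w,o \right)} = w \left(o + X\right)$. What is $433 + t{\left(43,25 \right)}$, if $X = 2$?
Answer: $\frac{4192}{7} \approx 598.86$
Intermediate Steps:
$t{\left(w,o \right)} = \frac{w \left(2 + o\right)}{7}$ ($t{\left(w,o \right)} = \frac{w \left(o + 2\right)}{7} = \frac{w \left(2 + o\right)}{7}$)
$433 + t{\left(43,25 \right)} = 433 + \frac{1}{7} \cdot 43 \left(2 + 25\right) = 433 + \frac{1}{7} \cdot 43 \cdot 27 = 433 + \frac{1161}{7} = \frac{4192}{7}$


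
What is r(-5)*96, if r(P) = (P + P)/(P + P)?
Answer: 96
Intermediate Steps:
r(P) = 1 (r(P) = (2*P)/((2*P)) = (2*P)*(1/(2*P)) = 1)
r(-5)*96 = 1*96 = 96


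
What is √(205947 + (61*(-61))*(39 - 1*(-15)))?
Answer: 3*√557 ≈ 70.802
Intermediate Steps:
√(205947 + (61*(-61))*(39 - 1*(-15))) = √(205947 - 3721*(39 + 15)) = √(205947 - 3721*54) = √(205947 - 200934) = √5013 = 3*√557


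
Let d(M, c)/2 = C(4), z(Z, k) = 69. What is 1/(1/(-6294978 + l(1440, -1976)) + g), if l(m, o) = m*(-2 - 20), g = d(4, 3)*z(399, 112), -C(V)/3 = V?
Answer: -6326658/10476945649 ≈ -0.00060386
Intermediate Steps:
C(V) = -3*V
d(M, c) = -24 (d(M, c) = 2*(-3*4) = 2*(-12) = -24)
g = -1656 (g = -24*69 = -1656)
l(m, o) = -22*m (l(m, o) = m*(-22) = -22*m)
1/(1/(-6294978 + l(1440, -1976)) + g) = 1/(1/(-6294978 - 22*1440) - 1656) = 1/(1/(-6294978 - 31680) - 1656) = 1/(1/(-6326658) - 1656) = 1/(-1/6326658 - 1656) = 1/(-10476945649/6326658) = -6326658/10476945649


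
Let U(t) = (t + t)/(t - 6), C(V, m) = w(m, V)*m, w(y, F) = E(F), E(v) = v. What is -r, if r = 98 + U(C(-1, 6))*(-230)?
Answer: 132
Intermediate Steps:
w(y, F) = F
C(V, m) = V*m
U(t) = 2*t/(-6 + t) (U(t) = (2*t)/(-6 + t) = 2*t/(-6 + t))
r = -132 (r = 98 + (2*(-1*6)/(-6 - 1*6))*(-230) = 98 + (2*(-6)/(-6 - 6))*(-230) = 98 + (2*(-6)/(-12))*(-230) = 98 + (2*(-6)*(-1/12))*(-230) = 98 + 1*(-230) = 98 - 230 = -132)
-r = -1*(-132) = 132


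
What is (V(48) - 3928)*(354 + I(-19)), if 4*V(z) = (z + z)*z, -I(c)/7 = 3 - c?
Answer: -555200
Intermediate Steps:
I(c) = -21 + 7*c (I(c) = -7*(3 - c) = -21 + 7*c)
V(z) = z²/2 (V(z) = ((z + z)*z)/4 = ((2*z)*z)/4 = (2*z²)/4 = z²/2)
(V(48) - 3928)*(354 + I(-19)) = ((½)*48² - 3928)*(354 + (-21 + 7*(-19))) = ((½)*2304 - 3928)*(354 + (-21 - 133)) = (1152 - 3928)*(354 - 154) = -2776*200 = -555200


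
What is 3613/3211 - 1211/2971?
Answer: 6845702/9539881 ≈ 0.71759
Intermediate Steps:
3613/3211 - 1211/2971 = 6845702/9539881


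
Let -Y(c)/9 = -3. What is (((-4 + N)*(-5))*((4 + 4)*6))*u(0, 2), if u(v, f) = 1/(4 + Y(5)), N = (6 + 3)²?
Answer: -18480/31 ≈ -596.13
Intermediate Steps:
Y(c) = 27 (Y(c) = -9*(-3) = 27)
N = 81 (N = 9² = 81)
u(v, f) = 1/31 (u(v, f) = 1/(4 + 27) = 1/31)
(((-4 + N)*(-5))*((4 + 4)*6))*u(0, 2) = (((-4 + 81)*(-5))*((4 + 4)*6))*(1/31) = ((77*(-5))*(8*6))*(1/31) = -385*48*(1/31) = -18480*1/31 = -18480/31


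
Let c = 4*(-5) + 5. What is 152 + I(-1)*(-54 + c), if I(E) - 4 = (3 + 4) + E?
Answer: -538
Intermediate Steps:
c = -15 (c = -20 + 5 = -15)
I(E) = 11 + E (I(E) = 4 + ((3 + 4) + E) = 4 + (7 + E) = 11 + E)
152 + I(-1)*(-54 + c) = 152 + (11 - 1)*(-54 - 15) = 152 + 10*(-69) = 152 - 690 = -538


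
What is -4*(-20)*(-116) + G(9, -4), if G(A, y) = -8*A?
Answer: -9352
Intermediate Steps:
-4*(-20)*(-116) + G(9, -4) = -4*(-20)*(-116) - 8*9 = 80*(-116) - 72 = -9280 - 72 = -9352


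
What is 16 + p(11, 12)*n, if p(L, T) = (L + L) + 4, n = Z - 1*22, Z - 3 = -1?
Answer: -504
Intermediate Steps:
Z = 2 (Z = 3 - 1 = 2)
n = -20 (n = 2 - 1*22 = 2 - 22 = -20)
p(L, T) = 4 + 2*L (p(L, T) = 2*L + 4 = 4 + 2*L)
16 + p(11, 12)*n = 16 + (4 + 2*11)*(-20) = 16 + (4 + 22)*(-20) = 16 + 26*(-20) = 16 - 520 = -504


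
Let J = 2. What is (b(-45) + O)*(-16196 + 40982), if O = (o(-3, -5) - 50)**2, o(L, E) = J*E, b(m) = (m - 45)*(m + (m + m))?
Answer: 390379500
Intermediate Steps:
b(m) = 3*m*(-45 + m) (b(m) = (-45 + m)*(m + 2*m) = (-45 + m)*(3*m) = 3*m*(-45 + m))
o(L, E) = 2*E
O = 3600 (O = (2*(-5) - 50)**2 = (-10 - 50)**2 = (-60)**2 = 3600)
(b(-45) + O)*(-16196 + 40982) = (3*(-45)*(-45 - 45) + 3600)*(-16196 + 40982) = (3*(-45)*(-90) + 3600)*24786 = (12150 + 3600)*24786 = 15750*24786 = 390379500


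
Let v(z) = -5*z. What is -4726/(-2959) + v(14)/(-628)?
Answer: 1587529/929126 ≈ 1.7086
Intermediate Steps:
-4726/(-2959) + v(14)/(-628) = -4726/(-2959) - 5*14/(-628) = -4726*(-1/2959) - 70*(-1/628) = 4726/2959 + 35/314 = 1587529/929126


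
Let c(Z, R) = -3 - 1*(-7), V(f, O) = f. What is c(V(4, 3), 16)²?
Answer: 16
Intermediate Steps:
c(Z, R) = 4 (c(Z, R) = -3 + 7 = 4)
c(V(4, 3), 16)² = 4² = 16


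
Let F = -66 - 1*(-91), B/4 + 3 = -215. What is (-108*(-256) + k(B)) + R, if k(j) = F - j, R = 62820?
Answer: 91365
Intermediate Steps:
B = -872 (B = -12 + 4*(-215) = -12 - 860 = -872)
F = 25 (F = -66 + 91 = 25)
k(j) = 25 - j
(-108*(-256) + k(B)) + R = (-108*(-256) + (25 - 1*(-872))) + 62820 = (27648 + (25 + 872)) + 62820 = (27648 + 897) + 62820 = 28545 + 62820 = 91365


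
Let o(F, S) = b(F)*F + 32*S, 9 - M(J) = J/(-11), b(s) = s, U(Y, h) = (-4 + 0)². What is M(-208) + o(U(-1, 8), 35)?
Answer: 15027/11 ≈ 1366.1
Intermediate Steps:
U(Y, h) = 16 (U(Y, h) = (-4)² = 16)
M(J) = 9 + J/11 (M(J) = 9 - J/(-11) = 9 - J*(-1)/11 = 9 - (-1)*J/11 = 9 + J/11)
o(F, S) = F² + 32*S (o(F, S) = F*F + 32*S = F² + 32*S)
M(-208) + o(U(-1, 8), 35) = (9 + (1/11)*(-208)) + (16² + 32*35) = (9 - 208/11) + (256 + 1120) = -109/11 + 1376 = 15027/11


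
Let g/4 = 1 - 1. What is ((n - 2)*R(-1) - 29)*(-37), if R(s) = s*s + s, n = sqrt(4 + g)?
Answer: 1073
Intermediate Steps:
g = 0 (g = 4*(1 - 1) = 4*0 = 0)
n = 2 (n = sqrt(4 + 0) = sqrt(4) = 2)
R(s) = s + s**2 (R(s) = s**2 + s = s + s**2)
((n - 2)*R(-1) - 29)*(-37) = ((2 - 2)*(-(1 - 1)) - 29)*(-37) = (0*(-1*0) - 29)*(-37) = (0*0 - 29)*(-37) = (0 - 29)*(-37) = -29*(-37) = 1073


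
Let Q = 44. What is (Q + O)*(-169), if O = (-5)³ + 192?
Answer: -18759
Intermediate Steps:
O = 67 (O = -125 + 192 = 67)
(Q + O)*(-169) = (44 + 67)*(-169) = 111*(-169) = -18759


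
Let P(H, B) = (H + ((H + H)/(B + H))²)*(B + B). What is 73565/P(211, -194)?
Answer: -21260285/92756444 ≈ -0.22921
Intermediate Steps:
P(H, B) = 2*B*(H + 4*H²/(B + H)²) (P(H, B) = (H + ((2*H)/(B + H))²)*(2*B) = (H + (2*H/(B + H))²)*(2*B) = (H + 4*H²/(B + H)²)*(2*B) = 2*B*(H + 4*H²/(B + H)²))
73565/P(211, -194) = 73565/(2*(-194)*211 + 8*(-194)*211²/(-194 + 211)²) = 73565/(-81868 + 8*(-194)*44521/17²) = 73565/(-81868 + 8*(-194)*44521*(1/289)) = 73565/(-81868 - 69096592/289) = 73565/(-92756444/289) = 73565*(-289/92756444) = -21260285/92756444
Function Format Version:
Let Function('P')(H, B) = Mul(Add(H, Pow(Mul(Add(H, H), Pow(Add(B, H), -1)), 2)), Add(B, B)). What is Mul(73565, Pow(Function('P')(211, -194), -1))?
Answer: Rational(-21260285, 92756444) ≈ -0.22921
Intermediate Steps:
Function('P')(H, B) = Mul(2, B, Add(H, Mul(4, Pow(H, 2), Pow(Add(B, H), -2)))) (Function('P')(H, B) = Mul(Add(H, Pow(Mul(Mul(2, H), Pow(Add(B, H), -1)), 2)), Mul(2, B)) = Mul(Add(H, Pow(Mul(2, H, Pow(Add(B, H), -1)), 2)), Mul(2, B)) = Mul(Add(H, Mul(4, Pow(H, 2), Pow(Add(B, H), -2))), Mul(2, B)) = Mul(2, B, Add(H, Mul(4, Pow(H, 2), Pow(Add(B, H), -2)))))
Mul(73565, Pow(Function('P')(211, -194), -1)) = Mul(73565, Pow(Add(Mul(2, -194, 211), Mul(8, -194, Pow(211, 2), Pow(Add(-194, 211), -2))), -1)) = Mul(73565, Pow(Add(-81868, Mul(8, -194, 44521, Pow(17, -2))), -1)) = Mul(73565, Pow(Add(-81868, Mul(8, -194, 44521, Rational(1, 289))), -1)) = Mul(73565, Pow(Add(-81868, Rational(-69096592, 289)), -1)) = Mul(73565, Pow(Rational(-92756444, 289), -1)) = Mul(73565, Rational(-289, 92756444)) = Rational(-21260285, 92756444)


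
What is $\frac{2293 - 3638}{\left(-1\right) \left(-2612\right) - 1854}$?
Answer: $- \frac{1345}{758} \approx -1.7744$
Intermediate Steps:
$\frac{2293 - 3638}{\left(-1\right) \left(-2612\right) - 1854} = - \frac{1345}{2612 - 1854} = - \frac{1345}{758}$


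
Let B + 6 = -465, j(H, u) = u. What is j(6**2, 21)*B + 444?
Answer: -9447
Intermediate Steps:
B = -471 (B = -6 - 465 = -471)
j(6**2, 21)*B + 444 = 21*(-471) + 444 = -9891 + 444 = -9447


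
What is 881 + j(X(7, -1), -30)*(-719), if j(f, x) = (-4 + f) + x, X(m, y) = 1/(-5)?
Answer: 127354/5 ≈ 25471.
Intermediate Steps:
X(m, y) = -⅕
j(f, x) = -4 + f + x
881 + j(X(7, -1), -30)*(-719) = 881 + (-4 - ⅕ - 30)*(-719) = 881 - 171/5*(-719) = 881 + 122949/5 = 127354/5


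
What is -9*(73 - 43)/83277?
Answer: -30/9253 ≈ -0.0032422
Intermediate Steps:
-9*(73 - 43)/83277 = -9*30*(1/83277) = -270*1/83277 = -30/9253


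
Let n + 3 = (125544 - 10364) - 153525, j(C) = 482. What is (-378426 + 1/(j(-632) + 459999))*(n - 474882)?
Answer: 89434424566333150/460481 ≈ 1.9422e+11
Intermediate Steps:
n = -38348 (n = -3 + ((125544 - 10364) - 153525) = -3 + (115180 - 153525) = -3 - 38345 = -38348)
(-378426 + 1/(j(-632) + 459999))*(n - 474882) = (-378426 + 1/(482 + 459999))*(-38348 - 474882) = (-378426 + 1/460481)*(-513230) = -174257982905/460481*(-513230) = 89434424566333150/460481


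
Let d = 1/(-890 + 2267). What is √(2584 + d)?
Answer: √60488873/153 ≈ 50.833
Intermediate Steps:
d = 1/1377 ≈ 0.00072622
√(2584 + d) = √(2584 + 1/1377) = √(3558169/1377) = √60488873/153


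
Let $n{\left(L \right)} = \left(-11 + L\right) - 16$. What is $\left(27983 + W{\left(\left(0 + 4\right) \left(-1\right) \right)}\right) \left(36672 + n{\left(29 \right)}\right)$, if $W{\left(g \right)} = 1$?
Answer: $1026285216$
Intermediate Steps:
$n{\left(L \right)} = -27 + L$
$\left(27983 + W{\left(\left(0 + 4\right) \left(-1\right) \right)}\right) \left(36672 + n{\left(29 \right)}\right) = \left(27983 + 1\right) \left(36672 + \left(-27 + 29\right)\right) = 27984 \left(36672 + 2\right) = 27984 \cdot 36674 = 1026285216$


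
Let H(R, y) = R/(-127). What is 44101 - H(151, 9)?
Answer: 5600978/127 ≈ 44102.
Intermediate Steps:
H(R, y) = -R/127 (H(R, y) = R*(-1/127) = -R/127)
44101 - H(151, 9) = 44101 - (-1)*151/127 = 44101 - 1*(-151/127) = 44101 + 151/127 = 5600978/127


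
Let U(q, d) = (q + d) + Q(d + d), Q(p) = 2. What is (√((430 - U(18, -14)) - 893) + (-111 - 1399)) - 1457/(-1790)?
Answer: -2701443/1790 + I*√469 ≈ -1509.2 + 21.656*I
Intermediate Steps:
U(q, d) = 2 + d + q (U(q, d) = (q + d) + 2 = (d + q) + 2 = 2 + d + q)
(√((430 - U(18, -14)) - 893) + (-111 - 1399)) - 1457/(-1790) = (√((430 - (2 - 14 + 18)) - 893) + (-111 - 1399)) - 1457/(-1790) = (√((430 - 1*6) - 893) - 1510) - 1457*(-1/1790) = (√((430 - 6) - 893) - 1510) + 1457/1790 = (√(424 - 893) - 1510) + 1457/1790 = (√(-469) - 1510) + 1457/1790 = (I*√469 - 1510) + 1457/1790 = (-1510 + I*√469) + 1457/1790 = -2701443/1790 + I*√469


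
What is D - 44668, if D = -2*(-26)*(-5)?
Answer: -44928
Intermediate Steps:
D = -260 (D = 52*(-5) = -260)
D - 44668 = -260 - 44668 = -44928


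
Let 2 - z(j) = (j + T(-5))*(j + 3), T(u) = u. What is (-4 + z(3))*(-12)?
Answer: -120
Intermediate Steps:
z(j) = 2 - (-5 + j)*(3 + j) (z(j) = 2 - (j - 5)*(j + 3) = 2 - (-5 + j)*(3 + j))
(-4 + z(3))*(-12) = (-4 + (17 - 1*3**2 + 2*3))*(-12) = (-4 + (17 - 1*9 + 6))*(-12) = (-4 + (17 - 9 + 6))*(-12) = (-4 + 14)*(-12) = 10*(-12) = -120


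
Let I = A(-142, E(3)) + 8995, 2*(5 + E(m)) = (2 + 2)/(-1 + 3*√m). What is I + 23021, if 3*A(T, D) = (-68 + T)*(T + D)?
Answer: 549908/13 - 210*√3/13 ≈ 42273.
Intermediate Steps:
E(m) = -5 + 2/(-1 + 3*√m) (E(m) = -5 + ((2 + 2)/(-1 + 3*√m))/2 = -5 + (4/(-1 + 3*√m))/2 = -5 + 2/(-1 + 3*√m))
A(T, D) = (-68 + T)*(D + T)/3 (A(T, D) = ((-68 + T)*(T + D))/3 = ((-68 + T)*(D + T))/3 = (-68 + T)*(D + T)/3)
I = 18935 - 70*(7 - 15*√3)/(-1 + 3*√3) (I = (-68*(7 - 15*√3)/(3*(-1 + 3*√3)) - 68/3*(-142) + (⅓)*(-142)² + (⅓)*((7 - 15*√3)/(-1 + 3*√3))*(-142)) + 8995 = (-68*(7 - 15*√3)/(3*(-1 + 3*√3)) + 9656/3 + (⅓)*20164 - 142*(7 - 15*√3)/(3*(-1 + 3*√3))) + 8995 = (-68*(7 - 15*√3)/(3*(-1 + 3*√3)) + 9656/3 + 20164/3 - 142*(7 - 15*√3)/(3*(-1 + 3*√3))) + 8995 = (9940 - 70*(7 - 15*√3)/(-1 + 3*√3)) + 8995 = 18935 - 70*(7 - 15*√3)/(-1 + 3*√3) ≈ 19252.)
I + 23021 = (250635/13 - 210*√3/13) + 23021 = 549908/13 - 210*√3/13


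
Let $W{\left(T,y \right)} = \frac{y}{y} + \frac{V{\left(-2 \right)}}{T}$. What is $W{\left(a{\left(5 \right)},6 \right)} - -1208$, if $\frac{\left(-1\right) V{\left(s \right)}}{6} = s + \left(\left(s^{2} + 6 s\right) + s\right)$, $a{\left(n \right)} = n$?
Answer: $\frac{6117}{5} \approx 1223.4$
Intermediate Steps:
$V{\left(s \right)} = - 48 s - 6 s^{2}$ ($V{\left(s \right)} = - 6 \left(s + \left(\left(s^{2} + 6 s\right) + s\right)\right) = - 6 \left(s + \left(s^{2} + 7 s\right)\right) = - 6 \left(s^{2} + 8 s\right) = - 48 s - 6 s^{2}$)
$W{\left(T,y \right)} = 1 + \frac{72}{T}$ ($W{\left(T,y \right)} = \frac{y}{y} + \frac{\left(-6\right) \left(-2\right) \left(8 - 2\right)}{T} = 1 + \frac{\left(-6\right) \left(-2\right) 6}{T} = 1 + \frac{72}{T}$)
$W{\left(a{\left(5 \right)},6 \right)} - -1208 = \frac{72 + 5}{5} - -1208 = \frac{1}{5} \cdot 77 + 1208 = \frac{77}{5} + 1208 = \frac{6117}{5}$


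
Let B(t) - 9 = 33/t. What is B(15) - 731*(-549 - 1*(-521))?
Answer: 102396/5 ≈ 20479.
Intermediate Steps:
B(t) = 9 + 33/t
B(15) - 731*(-549 - 1*(-521)) = (9 + 33/15) - 731*(-549 - 1*(-521)) = (9 + 33*(1/15)) - 731*(-549 + 521) = (9 + 11/5) - 731*(-28) = 56/5 + 20468 = 102396/5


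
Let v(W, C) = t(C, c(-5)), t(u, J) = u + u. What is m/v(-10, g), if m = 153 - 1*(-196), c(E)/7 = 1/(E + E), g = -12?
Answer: -349/24 ≈ -14.542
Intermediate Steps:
c(E) = 7/(2*E) (c(E) = 7/(E + E) = 7/((2*E)) = 7*(1/(2*E)) = 7/(2*E))
t(u, J) = 2*u
v(W, C) = 2*C
m = 349 (m = 153 + 196 = 349)
m/v(-10, g) = 349/((2*(-12))) = 349/(-24) = 349*(-1/24) = -349/24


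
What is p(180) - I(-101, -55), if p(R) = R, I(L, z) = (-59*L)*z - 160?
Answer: 328085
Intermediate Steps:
I(L, z) = -160 - 59*L*z (I(L, z) = -59*L*z - 160 = -160 - 59*L*z)
p(180) - I(-101, -55) = 180 - (-160 - 59*(-101)*(-55)) = 180 - (-160 - 327745) = 180 - 1*(-327905) = 180 + 327905 = 328085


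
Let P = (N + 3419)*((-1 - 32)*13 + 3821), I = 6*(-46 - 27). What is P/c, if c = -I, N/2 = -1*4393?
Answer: -3034144/73 ≈ -41564.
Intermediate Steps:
I = -438 (I = 6*(-73) = -438)
N = -8786 (N = 2*(-1*4393) = 2*(-4393) = -8786)
c = 438 (c = -1*(-438) = 438)
P = -18204864 (P = (-8786 + 3419)*((-1 - 32)*13 + 3821) = -5367*(-33*13 + 3821) = -5367*(-429 + 3821) = -5367*3392 = -18204864)
P/c = -18204864/438 = -18204864*1/438 = -3034144/73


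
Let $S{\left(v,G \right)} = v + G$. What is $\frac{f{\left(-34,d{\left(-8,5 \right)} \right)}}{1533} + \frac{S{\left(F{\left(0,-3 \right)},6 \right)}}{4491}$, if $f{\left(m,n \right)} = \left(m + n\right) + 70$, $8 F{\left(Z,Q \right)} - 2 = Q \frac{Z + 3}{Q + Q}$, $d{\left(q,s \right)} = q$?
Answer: $\frac{103327}{5245488} \approx 0.019698$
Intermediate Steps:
$F{\left(Z,Q \right)} = \frac{7}{16} + \frac{Z}{16}$ ($F{\left(Z,Q \right)} = \frac{1}{4} + \frac{Q \frac{Z + 3}{Q + Q}}{8} = \frac{1}{4} + \frac{Q \frac{3 + Z}{2 Q}}{8} = \frac{1}{4} + \frac{\frac{3}{2} + \frac{Z}{2}}{8} = \frac{1}{4} + \left(\frac{3}{16} + \frac{Z}{16}\right) = \frac{7}{16} + \frac{Z}{16}$)
$S{\left(v,G \right)} = G + v$
$f{\left(m,n \right)} = 70 + m + n$
$\frac{f{\left(-34,d{\left(-8,5 \right)} \right)}}{1533} + \frac{S{\left(F{\left(0,-3 \right)},6 \right)}}{4491} = \frac{70 - 34 - 8}{1533} + \frac{6 + \left(\frac{7}{16} + \frac{1}{16} \cdot 0\right)}{4491} = 28 \cdot \frac{1}{1533} + \left(6 + \left(\frac{7}{16} + 0\right)\right) \frac{1}{4491} = \frac{4}{219} + \left(6 + \frac{7}{16}\right) \frac{1}{4491} = \frac{4}{219} + \frac{103}{16} \cdot \frac{1}{4491} = \frac{4}{219} + \frac{103}{71856} = \frac{103327}{5245488}$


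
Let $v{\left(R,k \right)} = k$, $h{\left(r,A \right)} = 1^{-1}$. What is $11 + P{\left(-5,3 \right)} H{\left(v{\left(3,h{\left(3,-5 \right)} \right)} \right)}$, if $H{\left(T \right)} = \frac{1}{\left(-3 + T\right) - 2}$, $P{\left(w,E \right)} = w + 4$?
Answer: $\frac{45}{4} \approx 11.25$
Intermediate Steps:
$P{\left(w,E \right)} = 4 + w$
$h{\left(r,A \right)} = 1$
$H{\left(T \right)} = \frac{1}{-5 + T}$
$11 + P{\left(-5,3 \right)} H{\left(v{\left(3,h{\left(3,-5 \right)} \right)} \right)} = 11 + \frac{4 - 5}{-5 + 1} = 11 - \frac{1}{-4} = 11 - - \frac{1}{4} = 11 + \frac{1}{4} = \frac{45}{4}$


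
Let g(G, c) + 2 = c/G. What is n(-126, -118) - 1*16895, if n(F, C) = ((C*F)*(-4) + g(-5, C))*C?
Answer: 34991261/5 ≈ 6.9983e+6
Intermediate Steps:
g(G, c) = -2 + c/G
n(F, C) = C*(-2 - C/5 - 4*C*F) (n(F, C) = ((C*F)*(-4) + (-2 + C/(-5)))*C = (-4*C*F + (-2 + C*(-⅕)))*C = (-4*C*F + (-2 - C/5))*C = (-2 - C/5 - 4*C*F)*C = C*(-2 - C/5 - 4*C*F))
n(-126, -118) - 1*16895 = -⅕*(-118)*(10 - 118 + 20*(-118)*(-126)) - 1*16895 = -⅕*(-118)*(10 - 118 + 297360) - 16895 = -⅕*(-118)*297252 - 16895 = 35075736/5 - 16895 = 34991261/5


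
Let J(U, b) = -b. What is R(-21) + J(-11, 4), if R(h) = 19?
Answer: 15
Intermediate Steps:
R(-21) + J(-11, 4) = 19 - 1*4 = 19 - 4 = 15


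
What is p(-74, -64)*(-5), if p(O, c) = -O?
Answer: -370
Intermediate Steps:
p(-74, -64)*(-5) = -1*(-74)*(-5) = 74*(-5) = -370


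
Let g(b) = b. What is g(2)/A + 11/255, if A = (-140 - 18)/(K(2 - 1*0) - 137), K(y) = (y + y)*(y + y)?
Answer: 31724/20145 ≈ 1.5748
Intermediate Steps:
K(y) = 4*y² (K(y) = (2*y)*(2*y) = 4*y²)
A = 158/121 (A = (-140 - 18)/(4*(2 - 1*0)² - 137) = -158/(4*(2 + 0)² - 137) = -158/(4*2² - 137) = -158/(4*4 - 137) = -158/(16 - 137) = -158/(-121) = -158*(-1/121) = 158/121 ≈ 1.3058)
g(2)/A + 11/255 = 2/(158/121) + 11/255 = 2*(121/158) + 11*(1/255) = 121/79 + 11/255 = 31724/20145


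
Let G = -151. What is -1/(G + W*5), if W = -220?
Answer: 1/1251 ≈ 0.00079936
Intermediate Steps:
-1/(G + W*5) = -1/(-151 - 220*5) = -1/(-151 - 1100) = -1/(-1251) = -1*(-1/1251) = 1/1251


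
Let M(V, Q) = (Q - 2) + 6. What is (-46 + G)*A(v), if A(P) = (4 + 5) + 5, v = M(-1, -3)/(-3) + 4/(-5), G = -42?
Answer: -1232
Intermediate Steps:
M(V, Q) = 4 + Q (M(V, Q) = (-2 + Q) + 6 = 4 + Q)
v = -17/15 (v = (4 - 3)/(-3) + 4/(-5) = 1*(-1/3) + 4*(-1/5) = -1/3 - 4/5 = -17/15 ≈ -1.1333)
A(P) = 14 (A(P) = 9 + 5 = 14)
(-46 + G)*A(v) = (-46 - 42)*14 = -88*14 = -1232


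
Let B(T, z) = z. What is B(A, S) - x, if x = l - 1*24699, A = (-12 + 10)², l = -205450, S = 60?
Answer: 230209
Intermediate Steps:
A = 4 (A = (-2)² = 4)
x = -230149 (x = -205450 - 1*24699 = -205450 - 24699 = -230149)
B(A, S) - x = 60 - 1*(-230149) = 60 + 230149 = 230209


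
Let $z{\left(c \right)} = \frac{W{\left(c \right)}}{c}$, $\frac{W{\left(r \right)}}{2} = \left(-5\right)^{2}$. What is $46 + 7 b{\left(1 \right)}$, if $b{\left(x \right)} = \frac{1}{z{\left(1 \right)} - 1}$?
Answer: $\frac{323}{7} \approx 46.143$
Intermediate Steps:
$W{\left(r \right)} = 50$ ($W{\left(r \right)} = 2 \left(-5\right)^{2} = 2 \cdot 25 = 50$)
$z{\left(c \right)} = \frac{50}{c}$
$b{\left(x \right)} = \frac{1}{49}$ ($b{\left(x \right)} = \frac{1}{\frac{50}{1} - 1} = \frac{1}{50 \cdot 1 - 1} = \frac{1}{50 - 1} = \frac{1}{49}$)
$46 + 7 b{\left(1 \right)} = 46 + 7 \cdot \frac{1}{49} = 46 + \frac{1}{7} = \frac{323}{7}$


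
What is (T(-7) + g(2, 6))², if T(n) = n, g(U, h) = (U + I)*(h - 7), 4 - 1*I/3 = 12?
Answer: 225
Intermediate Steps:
I = -24 (I = 12 - 3*12 = 12 - 36 = -24)
g(U, h) = (-24 + U)*(-7 + h) (g(U, h) = (U - 24)*(h - 7) = (-24 + U)*(-7 + h))
(T(-7) + g(2, 6))² = (-7 + (168 - 24*6 - 7*2 + 2*6))² = (-7 + (168 - 144 - 14 + 12))² = (-7 + 22)² = 15² = 225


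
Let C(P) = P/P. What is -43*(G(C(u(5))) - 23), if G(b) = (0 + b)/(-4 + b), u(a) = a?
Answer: 3010/3 ≈ 1003.3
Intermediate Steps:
C(P) = 1
G(b) = b/(-4 + b)
-43*(G(C(u(5))) - 23) = -43*(1/(-4 + 1) - 23) = -43*(1/(-3) - 23) = -43*(1*(-⅓) - 23) = -43*(-⅓ - 23) = -43*(-70/3) = 3010/3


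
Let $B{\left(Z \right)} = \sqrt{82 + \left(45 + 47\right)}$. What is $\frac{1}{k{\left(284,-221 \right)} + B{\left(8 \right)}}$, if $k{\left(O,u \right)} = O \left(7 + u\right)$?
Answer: $- \frac{30388}{1846861001} - \frac{\sqrt{174}}{3693722002} \approx -1.6457 \cdot 10^{-5}$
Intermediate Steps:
$B{\left(Z \right)} = \sqrt{174}$ ($B{\left(Z \right)} = \sqrt{82 + 92} = \sqrt{174}$)
$\frac{1}{k{\left(284,-221 \right)} + B{\left(8 \right)}} = \frac{1}{284 \left(7 - 221\right) + \sqrt{174}} = \frac{1}{284 \left(-214\right) + \sqrt{174}} = \frac{1}{-60776 + \sqrt{174}}$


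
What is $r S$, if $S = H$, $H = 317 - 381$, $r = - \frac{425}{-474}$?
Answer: $- \frac{13600}{237} \approx -57.384$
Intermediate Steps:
$r = \frac{425}{474}$ ($r = \left(-425\right) \left(- \frac{1}{474}\right) = \frac{425}{474} \approx 0.89662$)
$H = -64$
$S = -64$
$r S = \frac{425}{474} \left(-64\right) = - \frac{13600}{237}$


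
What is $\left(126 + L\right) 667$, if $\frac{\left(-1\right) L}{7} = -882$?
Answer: $4202100$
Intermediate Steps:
$L = 6174$ ($L = \left(-7\right) \left(-882\right) = 6174$)
$\left(126 + L\right) 667 = \left(126 + 6174\right) 667 = 6300 \cdot 667 = 4202100$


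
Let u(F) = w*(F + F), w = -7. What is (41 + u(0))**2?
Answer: 1681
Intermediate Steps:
u(F) = -14*F (u(F) = -7*(F + F) = -14*F)
(41 + u(0))**2 = (41 - 14*0)**2 = (41 + 0)**2 = 41**2 = 1681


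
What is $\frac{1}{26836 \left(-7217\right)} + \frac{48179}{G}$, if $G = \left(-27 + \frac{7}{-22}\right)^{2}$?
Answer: $\frac{4516246434216831}{69955752489812} \approx 64.559$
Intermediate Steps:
$G = \frac{361201}{484}$ ($G = \left(-27 + 7 \left(- \frac{1}{22}\right)\right)^{2} = \left(-27 - \frac{7}{22}\right)^{2} = \left(- \frac{601}{22}\right)^{2} = \frac{361201}{484} \approx 746.28$)
$\frac{1}{26836 \left(-7217\right)} + \frac{48179}{G} = \frac{1}{26836 \left(-7217\right)} + \frac{48179}{\frac{361201}{484}} = \frac{1}{26836} \left(- \frac{1}{7217}\right) + 48179 \cdot \frac{484}{361201} = - \frac{1}{193675412} + \frac{23318636}{361201} = \frac{4516246434216831}{69955752489812}$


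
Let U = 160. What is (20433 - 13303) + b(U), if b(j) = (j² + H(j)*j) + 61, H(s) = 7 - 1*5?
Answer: 33111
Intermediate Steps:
H(s) = 2 (H(s) = 7 - 5 = 2)
b(j) = 61 + j² + 2*j (b(j) = (j² + 2*j) + 61 = 61 + j² + 2*j)
(20433 - 13303) + b(U) = (20433 - 13303) + (61 + 160² + 2*160) = 7130 + (61 + 25600 + 320) = 7130 + 25981 = 33111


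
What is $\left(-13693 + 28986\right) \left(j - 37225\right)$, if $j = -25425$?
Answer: $-958106450$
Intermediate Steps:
$\left(-13693 + 28986\right) \left(j - 37225\right) = \left(-13693 + 28986\right) \left(-25425 - 37225\right) = 15293 \left(-62650\right) = -958106450$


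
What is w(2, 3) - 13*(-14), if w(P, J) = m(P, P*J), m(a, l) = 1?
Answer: 183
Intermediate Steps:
w(P, J) = 1
w(2, 3) - 13*(-14) = 1 - 13*(-14) = 1 + 182 = 183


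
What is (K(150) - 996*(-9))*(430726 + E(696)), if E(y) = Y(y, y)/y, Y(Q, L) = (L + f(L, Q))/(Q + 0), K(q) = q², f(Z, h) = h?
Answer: 393018525678/29 ≈ 1.3552e+10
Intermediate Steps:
Y(Q, L) = (L + Q)/Q (Y(Q, L) = (L + Q)/(Q + 0) = (L + Q)/Q)
E(y) = 2/y (E(y) = ((y + y)/y)/y = ((2*y)/y)/y = 2/y)
(K(150) - 996*(-9))*(430726 + E(696)) = (150² - 996*(-9))*(430726 + 2/696) = (22500 + 8964)*(430726 + 2*(1/696)) = 31464*(430726 + 1/348) = 31464*(149892649/348) = 393018525678/29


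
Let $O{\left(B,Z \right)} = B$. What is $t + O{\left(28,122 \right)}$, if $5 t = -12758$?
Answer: $- \frac{12618}{5} \approx -2523.6$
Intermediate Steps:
$t = - \frac{12758}{5}$ ($t = \frac{1}{5} \left(-12758\right) = - \frac{12758}{5} \approx -2551.6$)
$t + O{\left(28,122 \right)} = - \frac{12758}{5} + 28 = - \frac{12618}{5}$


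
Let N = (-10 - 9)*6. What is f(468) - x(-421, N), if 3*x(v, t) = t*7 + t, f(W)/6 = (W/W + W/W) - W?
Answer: -2492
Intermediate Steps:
f(W) = 12 - 6*W (f(W) = 6*((W/W + W/W) - W) = 6*((1 + 1) - W) = 6*(2 - W) = 12 - 6*W)
N = -114 (N = -19*6 = -114)
x(v, t) = 8*t/3 (x(v, t) = (t*7 + t)/3 = (7*t + t)/3 = (8*t)/3 = 8*t/3)
f(468) - x(-421, N) = (12 - 6*468) - 8*(-114)/3 = (12 - 2808) - 1*(-304) = -2796 + 304 = -2492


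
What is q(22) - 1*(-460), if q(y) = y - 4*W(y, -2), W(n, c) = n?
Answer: 394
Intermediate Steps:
q(y) = -3*y (q(y) = y - 4*y = -3*y)
q(22) - 1*(-460) = -3*22 - 1*(-460) = -66 + 460 = 394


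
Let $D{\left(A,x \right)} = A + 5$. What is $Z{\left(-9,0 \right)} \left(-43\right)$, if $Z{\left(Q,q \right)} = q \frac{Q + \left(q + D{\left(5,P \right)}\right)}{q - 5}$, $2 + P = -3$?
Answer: $0$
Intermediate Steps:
$P = -5$ ($P = -2 - 3 = -5$)
$D{\left(A,x \right)} = 5 + A$
$Z{\left(Q,q \right)} = \frac{q \left(10 + Q + q\right)}{-5 + q}$ ($Z{\left(Q,q \right)} = q \frac{Q + \left(q + \left(5 + 5\right)\right)}{q - 5} = q \frac{Q + \left(q + 10\right)}{-5 + q} = q \frac{Q + \left(10 + q\right)}{-5 + q} = q \frac{10 + Q + q}{-5 + q} = \frac{q \left(10 + Q + q\right)}{-5 + q}$)
$Z{\left(-9,0 \right)} \left(-43\right) = \frac{0 \left(10 - 9 + 0\right)}{-5 + 0} \left(-43\right) = 0 \frac{1}{-5} \cdot 1 \left(-43\right) = 0 \left(- \frac{1}{5}\right) 1 \left(-43\right) = 0 \left(-43\right) = 0$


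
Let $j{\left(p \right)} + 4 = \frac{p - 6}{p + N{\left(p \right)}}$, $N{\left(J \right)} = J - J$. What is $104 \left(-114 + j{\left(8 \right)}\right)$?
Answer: $-12246$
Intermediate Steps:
$N{\left(J \right)} = 0$
$j{\left(p \right)} = -4 + \frac{-6 + p}{p}$ ($j{\left(p \right)} = -4 + \frac{p - 6}{p + 0} = -4 + \frac{-6 + p}{p}$)
$104 \left(-114 + j{\left(8 \right)}\right) = 104 \left(-114 - \left(3 + \frac{6}{8}\right)\right) = 104 \left(-114 - \frac{15}{4}\right) = 104 \left(- \frac{471}{4}\right) = -12246$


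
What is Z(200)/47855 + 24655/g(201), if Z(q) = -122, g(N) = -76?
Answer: -1179874297/3636980 ≈ -324.41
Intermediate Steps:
Z(200)/47855 + 24655/g(201) = -122/47855 + 24655/(-76) = -122*1/47855 + 24655*(-1/76) = -122/47855 - 24655/76 = -1179874297/3636980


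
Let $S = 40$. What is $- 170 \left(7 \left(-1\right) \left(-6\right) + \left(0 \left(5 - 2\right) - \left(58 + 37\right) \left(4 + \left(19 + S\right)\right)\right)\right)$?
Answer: $1010310$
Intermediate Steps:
$- 170 \left(7 \left(-1\right) \left(-6\right) + \left(0 \left(5 - 2\right) - \left(58 + 37\right) \left(4 + \left(19 + S\right)\right)\right)\right) = - 170 \left(7 \left(-1\right) \left(-6\right) + \left(0 \left(5 - 2\right) - \left(58 + 37\right) \left(4 + \left(19 + 40\right)\right)\right)\right) = - 170 \left(\left(-7\right) \left(-6\right) + \left(0 \cdot 3 - 95 \left(4 + 59\right)\right)\right) = - 170 \left(42 + \left(0 - 95 \cdot 63\right)\right) = - 170 \left(42 + \left(0 - 5985\right)\right) = - 170 \left(42 - 5985\right) = \left(-170\right) \left(-5943\right) = 1010310$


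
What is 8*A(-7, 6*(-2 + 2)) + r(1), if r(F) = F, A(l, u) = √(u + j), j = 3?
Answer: 1 + 8*√3 ≈ 14.856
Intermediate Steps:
A(l, u) = √(3 + u) (A(l, u) = √(u + 3) = √(3 + u))
8*A(-7, 6*(-2 + 2)) + r(1) = 8*√(3 + 6*(-2 + 2)) + 1 = 8*√(3 + 6*0) + 1 = 8*√(3 + 0) + 1 = 8*√3 + 1 = 1 + 8*√3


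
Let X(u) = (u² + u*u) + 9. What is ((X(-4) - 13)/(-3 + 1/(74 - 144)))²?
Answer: 3841600/44521 ≈ 86.287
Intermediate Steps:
X(u) = 9 + 2*u² (X(u) = (u² + u²) + 9 = 2*u² + 9 = 9 + 2*u²)
((X(-4) - 13)/(-3 + 1/(74 - 144)))² = (((9 + 2*(-4)²) - 13)/(-3 + 1/(74 - 144)))² = (((9 + 2*16) - 13)/(-3 + 1/(-70)))² = (((9 + 32) - 13)/(-3 - 1/70))² = ((41 - 13)/(-211/70))² = (28*(-70/211))² = (-1960/211)² = 3841600/44521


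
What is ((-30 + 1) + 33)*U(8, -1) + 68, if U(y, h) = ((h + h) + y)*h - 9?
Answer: 8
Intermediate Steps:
U(y, h) = -9 + h*(y + 2*h) (U(y, h) = (2*h + y)*h - 9 = (y + 2*h)*h - 9 = h*(y + 2*h) - 9 = -9 + h*(y + 2*h))
((-30 + 1) + 33)*U(8, -1) + 68 = ((-30 + 1) + 33)*(-9 + 2*(-1)**2 - 1*8) + 68 = (-29 + 33)*(-9 + 2*1 - 8) + 68 = 4*(-9 + 2 - 8) + 68 = 4*(-15) + 68 = -60 + 68 = 8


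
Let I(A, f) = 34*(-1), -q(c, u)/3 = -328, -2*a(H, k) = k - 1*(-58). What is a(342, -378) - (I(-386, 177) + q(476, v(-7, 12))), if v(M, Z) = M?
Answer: -790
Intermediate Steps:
a(H, k) = -29 - k/2 (a(H, k) = -(k - 1*(-58))/2 = -(k + 58)/2 = -(58 + k)/2 = -29 - k/2)
q(c, u) = 984 (q(c, u) = -3*(-328) = 984)
I(A, f) = -34
a(342, -378) - (I(-386, 177) + q(476, v(-7, 12))) = (-29 - 1/2*(-378)) - (-34 + 984) = (-29 + 189) - 1*950 = 160 - 950 = -790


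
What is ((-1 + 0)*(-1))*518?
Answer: 518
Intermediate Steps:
((-1 + 0)*(-1))*518 = -1*(-1)*518 = 1*518 = 518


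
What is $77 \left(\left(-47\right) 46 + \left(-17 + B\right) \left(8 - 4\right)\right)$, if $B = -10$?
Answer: $-174790$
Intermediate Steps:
$77 \left(\left(-47\right) 46 + \left(-17 + B\right) \left(8 - 4\right)\right) = 77 \left(\left(-47\right) 46 + \left(-17 - 10\right) \left(8 - 4\right)\right) = 77 \left(-2162 - 108\right) = 77 \left(-2270\right) = -174790$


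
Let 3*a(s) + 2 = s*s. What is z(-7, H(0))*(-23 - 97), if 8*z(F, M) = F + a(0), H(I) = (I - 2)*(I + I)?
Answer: 115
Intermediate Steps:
H(I) = 2*I*(-2 + I) (H(I) = (-2 + I)*(2*I) = 2*I*(-2 + I))
a(s) = -⅔ + s²/3 (a(s) = -⅔ + (s*s)/3 = -⅔ + s²/3)
z(F, M) = -1/12 + F/8 (z(F, M) = (F + (-⅔ + (⅓)*0²))/8 = (F + (-⅔ + (⅓)*0))/8 = (F + (-⅔ + 0))/8 = (F - ⅔)/8 = (-⅔ + F)/8 = -1/12 + F/8)
z(-7, H(0))*(-23 - 97) = (-1/12 + (⅛)*(-7))*(-23 - 97) = (-1/12 - 7/8)*(-120) = -23/24*(-120) = 115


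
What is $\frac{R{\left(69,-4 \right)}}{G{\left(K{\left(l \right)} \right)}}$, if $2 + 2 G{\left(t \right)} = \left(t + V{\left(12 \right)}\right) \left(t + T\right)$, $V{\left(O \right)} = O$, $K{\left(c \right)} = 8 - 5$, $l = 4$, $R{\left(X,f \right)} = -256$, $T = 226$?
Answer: $- \frac{512}{3433} \approx -0.14914$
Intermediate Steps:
$K{\left(c \right)} = 3$ ($K{\left(c \right)} = 8 - 5 = 3$)
$G{\left(t \right)} = -1 + \frac{\left(12 + t\right) \left(226 + t\right)}{2}$ ($G{\left(t \right)} = -1 + \frac{\left(t + 12\right) \left(t + 226\right)}{2} = -1 + \frac{\left(12 + t\right) \left(226 + t\right)}{2}$)
$\frac{R{\left(69,-4 \right)}}{G{\left(K{\left(l \right)} \right)}} = - \frac{256}{1355 + \frac{3^{2}}{2} + 119 \cdot 3} = - \frac{256}{1355 + \frac{1}{2} \cdot 9 + 357} = - \frac{256}{1355 + \frac{9}{2} + 357} = - \frac{256}{\frac{3433}{2}} = \left(-256\right) \frac{2}{3433} = - \frac{512}{3433}$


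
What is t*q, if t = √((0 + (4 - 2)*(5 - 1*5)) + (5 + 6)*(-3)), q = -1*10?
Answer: -10*I*√33 ≈ -57.446*I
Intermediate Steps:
q = -10
t = I*√33 (t = √((0 + 2*(5 - 5)) + 11*(-3)) = √((0 + 2*0) - 33) = √((0 + 0) - 33) = √(0 - 33) = √(-33) = I*√33 ≈ 5.7446*I)
t*q = (I*√33)*(-10) = -10*I*√33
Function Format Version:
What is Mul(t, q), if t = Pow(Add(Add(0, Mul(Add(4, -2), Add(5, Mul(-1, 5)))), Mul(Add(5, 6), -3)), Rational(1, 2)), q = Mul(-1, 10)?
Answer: Mul(-10, I, Pow(33, Rational(1, 2))) ≈ Mul(-57.446, I)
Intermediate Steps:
q = -10
t = Mul(I, Pow(33, Rational(1, 2))) (t = Pow(Add(Add(0, Mul(2, Add(5, -5))), Mul(11, -3)), Rational(1, 2)) = Pow(Add(Add(0, Mul(2, 0)), -33), Rational(1, 2)) = Pow(Add(Add(0, 0), -33), Rational(1, 2)) = Pow(Add(0, -33), Rational(1, 2)) = Pow(-33, Rational(1, 2)) = Mul(I, Pow(33, Rational(1, 2))) ≈ Mul(5.7446, I))
Mul(t, q) = Mul(Mul(I, Pow(33, Rational(1, 2))), -10) = Mul(-10, I, Pow(33, Rational(1, 2)))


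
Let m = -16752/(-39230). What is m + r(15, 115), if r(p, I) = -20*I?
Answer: -45106124/19615 ≈ -2299.6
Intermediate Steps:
m = 8376/19615 (m = -16752*(-1/39230) = 8376/19615 ≈ 0.42702)
m + r(15, 115) = 8376/19615 - 20*115 = 8376/19615 - 2300 = -45106124/19615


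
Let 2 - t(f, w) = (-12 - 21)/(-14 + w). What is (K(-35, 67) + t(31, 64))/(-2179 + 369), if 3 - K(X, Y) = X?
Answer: -2033/90500 ≈ -0.022464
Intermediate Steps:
t(f, w) = 2 + 33/(-14 + w) (t(f, w) = 2 - (-12 - 21)/(-14 + w) = 2 - (-33)/(-14 + w) = 2 + 33/(-14 + w))
K(X, Y) = 3 - X
(K(-35, 67) + t(31, 64))/(-2179 + 369) = ((3 - 1*(-35)) + (5 + 2*64)/(-14 + 64))/(-2179 + 369) = ((3 + 35) + (5 + 128)/50)/(-1810) = (38 + (1/50)*133)*(-1/1810) = (38 + 133/50)*(-1/1810) = (2033/50)*(-1/1810) = -2033/90500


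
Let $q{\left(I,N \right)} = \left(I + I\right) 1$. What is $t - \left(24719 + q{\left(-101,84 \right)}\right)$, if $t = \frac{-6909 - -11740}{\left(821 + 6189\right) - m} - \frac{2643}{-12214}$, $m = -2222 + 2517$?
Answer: $- \frac{2010734280591}{82017010} \approx -24516.0$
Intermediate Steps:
$q{\left(I,N \right)} = 2 I$ ($q{\left(I,N \right)} = 2 I 1 = 2 I$)
$m = 295$
$t = \frac{76753579}{82017010}$ ($t = \frac{-6909 - -11740}{\left(821 + 6189\right) - 295} - \frac{2643}{-12214} = \frac{-6909 + 11740}{7010 - 295} - - \frac{2643}{12214} = \frac{4831}{6715} + \frac{2643}{12214} = \frac{76753579}{82017010} \approx 0.93583$)
$t - \left(24719 + q{\left(-101,84 \right)}\right) = \frac{76753579}{82017010} - \left(24719 + 2 \left(-101\right)\right) = \frac{76753579}{82017010} - 24517 = - \frac{2010734280591}{82017010}$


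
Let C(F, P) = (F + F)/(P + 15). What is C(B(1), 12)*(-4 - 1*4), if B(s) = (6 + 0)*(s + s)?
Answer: -64/9 ≈ -7.1111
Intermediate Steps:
B(s) = 12*s (B(s) = 6*(2*s) = 12*s)
C(F, P) = 2*F/(15 + P) (C(F, P) = (2*F)/(15 + P) = 2*F/(15 + P))
C(B(1), 12)*(-4 - 1*4) = (2*(12*1)/(15 + 12))*(-4 - 1*4) = (2*12/27)*(-4 - 4) = (2*12*(1/27))*(-8) = (8/9)*(-8) = -64/9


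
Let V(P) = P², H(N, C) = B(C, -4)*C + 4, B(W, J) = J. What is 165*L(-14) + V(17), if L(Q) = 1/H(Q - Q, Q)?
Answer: 1167/4 ≈ 291.75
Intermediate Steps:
H(N, C) = 4 - 4*C (H(N, C) = -4*C + 4 = 4 - 4*C)
L(Q) = 1/(4 - 4*Q)
165*L(-14) + V(17) = 165*(1/(4*(1 - 1*(-14)))) + 17² = 165*(1/(4*(1 + 14))) + 289 = 165*((¼)/15) + 289 = 165*((¼)*(1/15)) + 289 = 165*(1/60) + 289 = 11/4 + 289 = 1167/4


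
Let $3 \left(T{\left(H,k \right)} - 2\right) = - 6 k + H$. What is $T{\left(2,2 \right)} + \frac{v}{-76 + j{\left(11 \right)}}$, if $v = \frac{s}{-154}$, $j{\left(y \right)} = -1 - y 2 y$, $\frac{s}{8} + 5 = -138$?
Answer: $- \frac{9088}{6699} \approx -1.3566$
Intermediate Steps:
$s = -1144$ ($s = -40 + 8 \left(-138\right) = -40 - 1104 = -1144$)
$T{\left(H,k \right)} = 2 - 2 k + \frac{H}{3}$ ($T{\left(H,k \right)} = 2 + \frac{- 6 k + H}{3} = 2 + \frac{H - 6 k}{3} = 2 + \left(- 2 k + \frac{H}{3}\right) = 2 - 2 k + \frac{H}{3}$)
$j{\left(y \right)} = -1 - 2 y^{2}$ ($j{\left(y \right)} = -1 - 2 y y = -1 - 2 y^{2}$)
$v = \frac{52}{7}$ ($v = - \frac{1144}{-154} = \left(-1144\right) \left(- \frac{1}{154}\right) = \frac{52}{7} \approx 7.4286$)
$T{\left(2,2 \right)} + \frac{v}{-76 + j{\left(11 \right)}} = \left(2 - 4 + \frac{1}{3} \cdot 2\right) + \frac{1}{-76 - \left(1 + 2 \cdot 11^{2}\right)} \frac{52}{7} = \left(2 - 4 + \frac{2}{3}\right) + \frac{1}{-76 - 243} \cdot \frac{52}{7} = - \frac{4}{3} + \frac{1}{-76 - 243} \cdot \frac{52}{7} = - \frac{4}{3} + \frac{1}{-319} \cdot \frac{52}{7} = - \frac{4}{3} - \frac{52}{2233} = - \frac{9088}{6699}$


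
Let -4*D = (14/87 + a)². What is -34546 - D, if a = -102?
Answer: -241853774/7569 ≈ -31953.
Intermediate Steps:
D = -19624900/7569 (D = -(14/87 - 102)²/4 = -(-8860/87)²/4 = -¼*78499600/7569 = -19624900/7569 ≈ -2592.8)
-34546 - D = -34546 - 1*(-19624900/7569) = -34546 + 19624900/7569 = -241853774/7569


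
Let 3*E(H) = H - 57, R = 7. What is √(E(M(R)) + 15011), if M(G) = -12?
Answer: 2*√3747 ≈ 122.43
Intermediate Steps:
E(H) = -19 + H/3 (E(H) = (H - 57)/3 = (-57 + H)/3 = -19 + H/3)
√(E(M(R)) + 15011) = √((-19 + (⅓)*(-12)) + 15011) = √((-19 - 4) + 15011) = √(-23 + 15011) = √14988 = 2*√3747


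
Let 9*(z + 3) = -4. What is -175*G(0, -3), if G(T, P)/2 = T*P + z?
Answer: 10850/9 ≈ 1205.6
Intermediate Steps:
z = -31/9 (z = -3 + (⅑)*(-4) = -3 - 4/9 = -31/9 ≈ -3.4444)
G(T, P) = -62/9 + 2*P*T (G(T, P) = 2*(T*P - 31/9) = 2*(P*T - 31/9) = 2*(-31/9 + P*T) = -62/9 + 2*P*T)
-175*G(0, -3) = -175*(-62/9 + 2*(-3)*0) = -175*(-62/9 + 0) = -175*(-62/9) = 10850/9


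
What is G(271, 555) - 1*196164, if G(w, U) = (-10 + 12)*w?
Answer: -195622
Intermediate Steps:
G(w, U) = 2*w
G(271, 555) - 1*196164 = 2*271 - 1*196164 = 542 - 196164 = -195622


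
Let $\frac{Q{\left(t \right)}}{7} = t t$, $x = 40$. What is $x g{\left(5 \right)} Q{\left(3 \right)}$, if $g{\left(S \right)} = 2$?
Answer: $5040$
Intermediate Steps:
$Q{\left(t \right)} = 7 t^{2}$ ($Q{\left(t \right)} = 7 t t = 7 t^{2}$)
$x g{\left(5 \right)} Q{\left(3 \right)} = 40 \cdot 2 \cdot 7 \cdot 3^{2} = 80 \cdot 7 \cdot 9 = 80 \cdot 63 = 5040$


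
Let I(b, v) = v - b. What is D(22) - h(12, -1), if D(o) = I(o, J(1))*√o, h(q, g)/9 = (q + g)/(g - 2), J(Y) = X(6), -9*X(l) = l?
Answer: 33 - 68*√22/3 ≈ -73.316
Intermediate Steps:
X(l) = -l/9
J(Y) = -⅔ (J(Y) = -⅑*6 = -⅔)
h(q, g) = 9*(g + q)/(-2 + g) (h(q, g) = 9*((q + g)/(g - 2)) = 9*((g + q)/(-2 + g)) = 9*(g + q)/(-2 + g))
D(o) = √o*(-⅔ - o) (D(o) = (-⅔ - o)*√o = √o*(-⅔ - o))
D(22) - h(12, -1) = √22*(-⅔ - 1*22) - 9*(-1 + 12)/(-2 - 1) = √22*(-⅔ - 22) - 9*11/(-3) = √22*(-68/3) - 9*(-1)*11/3 = -68*√22/3 - 1*(-33) = -68*√22/3 + 33 = 33 - 68*√22/3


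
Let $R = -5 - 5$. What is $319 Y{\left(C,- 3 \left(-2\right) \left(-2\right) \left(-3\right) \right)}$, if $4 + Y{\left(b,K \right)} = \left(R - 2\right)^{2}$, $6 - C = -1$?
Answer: $44660$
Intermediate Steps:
$C = 7$ ($C = 6 - -1 = 6 + 1 = 7$)
$R = -10$ ($R = -5 - 5 = -10$)
$Y{\left(b,K \right)} = 140$ ($Y{\left(b,K \right)} = -4 + \left(-10 - 2\right)^{2} = -4 + \left(-12\right)^{2} = -4 + 144 = 140$)
$319 Y{\left(C,- 3 \left(-2\right) \left(-2\right) \left(-3\right) \right)} = 319 \cdot 140 = 44660$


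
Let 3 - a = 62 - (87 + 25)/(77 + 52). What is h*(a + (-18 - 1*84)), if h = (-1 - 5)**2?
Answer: -247884/43 ≈ -5764.7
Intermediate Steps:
a = -7499/129 (a = 3 - (62 - (87 + 25)/(77 + 52)) = 3 - (62 - 112/129) = 3 - 1*7886/129 = 3 - 7886/129 = -7499/129 ≈ -58.132)
h = 36 (h = (-6)**2 = 36)
h*(a + (-18 - 1*84)) = 36*(-7499/129 + (-18 - 1*84)) = 36*(-7499/129 + (-18 - 84)) = 36*(-7499/129 - 102) = 36*(-20657/129) = -247884/43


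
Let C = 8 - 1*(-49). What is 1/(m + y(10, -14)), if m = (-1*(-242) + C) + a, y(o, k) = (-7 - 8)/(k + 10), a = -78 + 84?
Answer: 4/1235 ≈ 0.0032389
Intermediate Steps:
C = 57 (C = 8 + 49 = 57)
a = 6
y(o, k) = -15/(10 + k)
m = 305 (m = (-1*(-242) + 57) + 6 = (242 + 57) + 6 = 299 + 6 = 305)
1/(m + y(10, -14)) = 1/(305 - 15/(10 - 14)) = 1/(305 - 15/(-4)) = 1/(305 - 15*(-¼)) = 1/(305 + 15/4) = 1/(1235/4) = 4/1235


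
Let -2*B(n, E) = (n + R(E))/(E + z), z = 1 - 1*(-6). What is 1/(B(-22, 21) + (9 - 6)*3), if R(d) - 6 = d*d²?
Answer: -56/8741 ≈ -0.0064066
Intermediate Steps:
R(d) = 6 + d³ (R(d) = 6 + d*d² = 6 + d³)
z = 7 (z = 1 + 6 = 7)
B(n, E) = -(6 + n + E³)/(2*(7 + E)) (B(n, E) = -(n + (6 + E³))/(2*(E + 7)) = -(6 + n + E³)/(2*(7 + E)))
1/(B(-22, 21) + (9 - 6)*3) = 1/((-6 - 1*(-22) - 1*21³)/(2*(7 + 21)) + (9 - 6)*3) = 1/((½)*(-6 + 22 - 1*9261)/28 + 3*3) = 1/((½)*(1/28)*(-6 + 22 - 9261) + 9) = 1/((½)*(1/28)*(-9245) + 9) = 1/(-9245/56 + 9) = 1/(-8741/56) = -56/8741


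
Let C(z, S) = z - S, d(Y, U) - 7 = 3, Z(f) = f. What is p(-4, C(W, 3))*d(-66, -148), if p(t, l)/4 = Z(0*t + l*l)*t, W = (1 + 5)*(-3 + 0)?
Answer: -70560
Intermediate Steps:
d(Y, U) = 10 (d(Y, U) = 7 + 3 = 10)
W = -18 (W = 6*(-3) = -18)
p(t, l) = 4*t*l**2 (p(t, l) = 4*((0*t + l*l)*t) = 4*((0 + l**2)*t) = 4*(l**2*t) = 4*(t*l**2) = 4*t*l**2)
p(-4, C(W, 3))*d(-66, -148) = (4*(-4)*(-18 - 1*3)**2)*10 = (4*(-4)*(-18 - 3)**2)*10 = (4*(-4)*(-21)**2)*10 = (4*(-4)*441)*10 = -7056*10 = -70560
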